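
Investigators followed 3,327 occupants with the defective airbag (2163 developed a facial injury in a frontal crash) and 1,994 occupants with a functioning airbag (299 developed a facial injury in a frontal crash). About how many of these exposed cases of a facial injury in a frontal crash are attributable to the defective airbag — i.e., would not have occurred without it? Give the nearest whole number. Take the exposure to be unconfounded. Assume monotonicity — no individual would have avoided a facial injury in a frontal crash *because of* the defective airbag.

about 1664 cases

p₁ = P(outcome | exposed) = 2163/3327 = 0.65014
p₀ = P(outcome | unexposed) = 299/1994 = 0.14995
PN = (p₁ − p₀)/p₁ = (0.65014 − 0.14995) / 0.65014 ≈ 0.76936.
Attributable cases ≈ PN × (exposed cases) = 0.76936 × 2163 ≈ 1664.12.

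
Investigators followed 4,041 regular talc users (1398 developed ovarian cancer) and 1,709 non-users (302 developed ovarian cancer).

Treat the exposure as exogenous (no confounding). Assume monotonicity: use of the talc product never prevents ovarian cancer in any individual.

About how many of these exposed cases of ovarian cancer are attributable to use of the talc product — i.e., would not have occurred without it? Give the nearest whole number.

about 684 cases

p₁ = P(outcome | exposed) = 1398/4041 = 0.34595
p₀ = P(outcome | unexposed) = 302/1709 = 0.17671
PN = (p₁ − p₀)/p₁ = (0.34595 − 0.17671) / 0.34595 ≈ 0.48921.
Attributable cases ≈ PN × (exposed cases) = 0.48921 × 1398 ≈ 683.91.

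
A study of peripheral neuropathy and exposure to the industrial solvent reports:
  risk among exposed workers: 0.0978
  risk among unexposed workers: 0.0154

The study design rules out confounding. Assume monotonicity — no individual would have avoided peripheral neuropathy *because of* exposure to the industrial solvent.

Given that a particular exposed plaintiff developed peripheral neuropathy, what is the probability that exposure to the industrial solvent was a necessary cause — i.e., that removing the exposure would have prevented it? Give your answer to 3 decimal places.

Let p₁ = 0.0978, p₀ = 0.0154.
Under exogeneity and monotonicity, PN = (p₁ − p₀) / p₁.
PN = (0.0978 − 0.0154) / 0.0978 = 0.0824 / 0.0978 ≈ 0.8425

PN ≈ 0.843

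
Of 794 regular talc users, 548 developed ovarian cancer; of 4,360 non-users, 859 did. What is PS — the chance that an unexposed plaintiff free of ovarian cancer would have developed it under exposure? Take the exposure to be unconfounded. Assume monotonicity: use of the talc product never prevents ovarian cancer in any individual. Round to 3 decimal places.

PS ≈ 0.614

p₁ = P(outcome | exposed) = 548/794 = 0.69018
p₀ = P(outcome | unexposed) = 859/4360 = 0.19702
Under exogeneity and monotonicity, PS = (p₁ − p₀) / (1 − p₀).
PS = (0.69018 − 0.19702) / (1 − 0.19702) = 0.49316 / 0.80298 ≈ 0.6142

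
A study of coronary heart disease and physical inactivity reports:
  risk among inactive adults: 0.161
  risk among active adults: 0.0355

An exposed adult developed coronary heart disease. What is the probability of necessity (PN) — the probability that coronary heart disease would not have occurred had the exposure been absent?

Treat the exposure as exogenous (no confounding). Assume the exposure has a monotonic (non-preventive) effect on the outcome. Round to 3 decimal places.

Let p₁ = 0.161, p₀ = 0.0355.
Under exogeneity and monotonicity, PN = (p₁ − p₀) / p₁.
PN = (0.161 − 0.0355) / 0.161 = 0.1255 / 0.161 ≈ 0.7795

PN ≈ 0.780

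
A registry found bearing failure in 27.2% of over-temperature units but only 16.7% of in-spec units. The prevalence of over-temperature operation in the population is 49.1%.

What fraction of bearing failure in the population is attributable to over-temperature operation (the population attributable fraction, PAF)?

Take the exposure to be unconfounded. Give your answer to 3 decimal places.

PAF ≈ 0.236

p₁ = 0.272, p₀ = 0.167.
Overall risk P(Y=1) = π·p₁ + (1−π)·p₀ = 0.491×0.272 + 0.509×0.167 = 0.21855.
Under exogeneity, PAF = [P(Y=1) − p₀] / P(Y=1).
PAF = (0.21855 − 0.167) / 0.21855 ≈ 0.2359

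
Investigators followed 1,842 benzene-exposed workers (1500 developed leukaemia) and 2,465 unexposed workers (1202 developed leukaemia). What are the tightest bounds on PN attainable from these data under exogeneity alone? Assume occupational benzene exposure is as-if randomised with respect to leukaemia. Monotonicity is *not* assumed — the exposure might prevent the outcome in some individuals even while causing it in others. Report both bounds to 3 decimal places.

0.401 ≤ PN ≤ 0.629

p₁ = P(outcome | exposed) = 1500/1842 = 0.81433
p₀ = P(outcome | unexposed) = 1202/2465 = 0.48763
Under exogeneity alone the bounds on PN are max{0,(p₁−p₀)/p₁} ≤ PN ≤ min{1,(1−p₀)/p₁}.
  lower = (p₁ − p₀)/p₁ = 0.32671 / 0.81433 ≈ 0.4012
  upper = min{1, (1 − p₀)/p₁} = 0.51237 / 0.81433 ≈ 0.6292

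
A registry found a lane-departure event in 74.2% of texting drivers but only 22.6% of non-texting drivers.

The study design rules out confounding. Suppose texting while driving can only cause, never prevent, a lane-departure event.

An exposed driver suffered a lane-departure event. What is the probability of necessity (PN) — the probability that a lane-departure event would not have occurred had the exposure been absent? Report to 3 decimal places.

PN ≈ 0.695

p₁ = 0.742, p₀ = 0.226.
Under exogeneity and monotonicity, PN = (p₁ − p₀) / p₁.
PN = (0.742 − 0.226) / 0.742 = 0.516 / 0.742 ≈ 0.6954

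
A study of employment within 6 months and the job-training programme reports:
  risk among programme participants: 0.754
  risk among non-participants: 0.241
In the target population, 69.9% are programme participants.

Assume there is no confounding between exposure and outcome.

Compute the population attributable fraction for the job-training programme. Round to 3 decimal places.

PAF ≈ 0.598

Let p₁ = 0.754, p₀ = 0.241.
Overall risk P(Y=1) = π·p₁ + (1−π)·p₀ = 0.699×0.754 + 0.301×0.241 = 0.59959.
Under exogeneity, PAF = [P(Y=1) − p₀] / P(Y=1).
PAF = (0.59959 − 0.241) / 0.59959 ≈ 0.5981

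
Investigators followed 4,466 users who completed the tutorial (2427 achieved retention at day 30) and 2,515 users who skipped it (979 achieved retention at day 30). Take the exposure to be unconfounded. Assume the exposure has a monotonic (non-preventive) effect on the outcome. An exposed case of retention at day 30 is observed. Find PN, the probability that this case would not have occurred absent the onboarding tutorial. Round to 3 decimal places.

p₁ = P(outcome | exposed) = 2427/4466 = 0.54344
p₀ = P(outcome | unexposed) = 979/2515 = 0.38926
Under exogeneity and monotonicity, PN = (p₁ − p₀) / p₁.
PN = (0.54344 − 0.38926) / 0.54344 = 0.15417 / 0.54344 ≈ 0.2837

PN ≈ 0.284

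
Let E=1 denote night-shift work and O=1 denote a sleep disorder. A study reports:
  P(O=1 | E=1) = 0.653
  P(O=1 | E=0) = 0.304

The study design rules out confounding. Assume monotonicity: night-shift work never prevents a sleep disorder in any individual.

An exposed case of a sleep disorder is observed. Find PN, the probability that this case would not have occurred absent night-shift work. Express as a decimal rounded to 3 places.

PN ≈ 0.534

Let p₁ = 0.653, p₀ = 0.304.
Under exogeneity and monotonicity, PN = (p₁ − p₀) / p₁.
PN = (0.653 − 0.304) / 0.653 = 0.349 / 0.653 ≈ 0.5345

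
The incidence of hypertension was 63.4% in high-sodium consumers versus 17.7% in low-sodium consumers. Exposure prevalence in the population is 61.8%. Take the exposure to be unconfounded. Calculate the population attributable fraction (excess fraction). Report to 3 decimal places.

p₁ = 0.634, p₀ = 0.177.
Overall risk P(Y=1) = π·p₁ + (1−π)·p₀ = 0.618×0.634 + 0.382×0.177 = 0.45943.
Under exogeneity, PAF = [P(Y=1) − p₀] / P(Y=1).
PAF = (0.45943 − 0.177) / 0.45943 ≈ 0.6147

PAF ≈ 0.615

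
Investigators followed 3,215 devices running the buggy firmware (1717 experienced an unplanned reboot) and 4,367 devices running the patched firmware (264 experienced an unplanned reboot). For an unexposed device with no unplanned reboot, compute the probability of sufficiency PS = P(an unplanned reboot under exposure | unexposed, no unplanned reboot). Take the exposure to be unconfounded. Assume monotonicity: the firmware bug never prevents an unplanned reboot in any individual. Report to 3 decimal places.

PS ≈ 0.504

p₁ = P(outcome | exposed) = 1717/3215 = 0.53406
p₀ = P(outcome | unexposed) = 264/4367 = 0.060453
Under exogeneity and monotonicity, PS = (p₁ − p₀) / (1 − p₀).
PS = (0.53406 − 0.060453) / (1 − 0.060453) = 0.47361 / 0.93955 ≈ 0.5041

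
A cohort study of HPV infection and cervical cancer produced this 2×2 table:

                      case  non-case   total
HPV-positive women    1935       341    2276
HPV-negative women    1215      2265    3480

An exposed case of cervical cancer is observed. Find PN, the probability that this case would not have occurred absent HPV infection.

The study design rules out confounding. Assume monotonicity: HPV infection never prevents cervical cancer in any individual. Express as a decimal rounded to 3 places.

p₁ = P(outcome | exposed) = 1935/2276 = 0.85018
p₀ = P(outcome | unexposed) = 1215/3480 = 0.34914
Under exogeneity and monotonicity, PN = (p₁ − p₀) / p₁.
PN = (0.85018 − 0.34914) / 0.85018 = 0.50104 / 0.85018 ≈ 0.5893

PN ≈ 0.589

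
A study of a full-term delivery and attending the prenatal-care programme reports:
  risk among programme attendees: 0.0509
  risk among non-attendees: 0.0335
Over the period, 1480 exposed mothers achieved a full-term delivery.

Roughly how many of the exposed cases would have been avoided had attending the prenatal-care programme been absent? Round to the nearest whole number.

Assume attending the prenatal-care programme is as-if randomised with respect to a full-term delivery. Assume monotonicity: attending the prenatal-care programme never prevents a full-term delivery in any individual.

Let p₁ = 0.0509, p₀ = 0.0335.
PN = (p₁ − p₀)/p₁ = (0.0509 − 0.0335) / 0.0509 ≈ 0.34185.
Attributable cases ≈ PN × (exposed cases) = 0.34185 × 1480 ≈ 505.93.

about 506 cases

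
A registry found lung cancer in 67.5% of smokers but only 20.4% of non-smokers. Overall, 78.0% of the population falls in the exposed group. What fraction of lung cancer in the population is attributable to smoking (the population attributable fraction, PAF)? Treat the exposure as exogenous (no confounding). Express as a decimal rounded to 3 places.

PAF ≈ 0.643

p₁ = 0.675, p₀ = 0.204.
Overall risk P(Y=1) = π·p₁ + (1−π)·p₀ = 0.78×0.675 + 0.22×0.204 = 0.57138.
Under exogeneity, PAF = [P(Y=1) − p₀] / P(Y=1).
PAF = (0.57138 − 0.204) / 0.57138 ≈ 0.6430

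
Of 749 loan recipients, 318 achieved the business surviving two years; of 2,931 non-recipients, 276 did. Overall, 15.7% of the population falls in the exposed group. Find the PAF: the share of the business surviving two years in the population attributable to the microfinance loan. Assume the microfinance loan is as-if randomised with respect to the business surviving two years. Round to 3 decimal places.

PAF ≈ 0.355

p₁ = P(outcome | exposed) = 318/749 = 0.42457
p₀ = P(outcome | unexposed) = 276/2931 = 0.094166
Overall risk P(Y=1) = π·p₁ + (1−π)·p₀ = 0.157×0.42457 + 0.843×0.094166 = 0.14604.
Under exogeneity, PAF = [P(Y=1) − p₀] / P(Y=1).
PAF = (0.14604 − 0.094166) / 0.14604 ≈ 0.3552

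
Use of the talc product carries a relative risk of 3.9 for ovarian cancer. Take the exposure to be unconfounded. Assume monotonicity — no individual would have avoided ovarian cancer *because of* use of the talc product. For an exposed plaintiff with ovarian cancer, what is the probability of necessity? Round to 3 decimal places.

PN ≈ 0.744

Under exogeneity and monotonicity, PN = (RR − 1) / RR = 1 − 1/RR.
PN = (3.9 − 1) / 3.9 = 2.9 / 3.9 ≈ 0.7436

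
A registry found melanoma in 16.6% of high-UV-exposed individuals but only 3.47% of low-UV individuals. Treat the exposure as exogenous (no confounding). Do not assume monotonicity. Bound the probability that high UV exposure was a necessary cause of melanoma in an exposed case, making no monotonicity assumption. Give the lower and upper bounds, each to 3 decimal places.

p₁ = 0.166, p₀ = 0.0347.
Under exogeneity alone the bounds on PN are max{0,(p₁−p₀)/p₁} ≤ PN ≤ min{1,(1−p₀)/p₁}.
  lower = (p₁ − p₀)/p₁ = 0.1313 / 0.166 ≈ 0.7910
  upper = min{1, (1 − p₀)/p₁} = 0.9653 / 0.166 ≈ 5.8151 → capped at 1

0.791 ≤ PN ≤ 1.000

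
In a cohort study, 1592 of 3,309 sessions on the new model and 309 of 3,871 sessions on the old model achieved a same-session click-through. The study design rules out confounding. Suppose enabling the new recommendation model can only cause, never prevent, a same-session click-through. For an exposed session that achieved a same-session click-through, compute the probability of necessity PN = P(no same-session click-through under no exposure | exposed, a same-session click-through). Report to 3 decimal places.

PN ≈ 0.834

p₁ = P(outcome | exposed) = 1592/3309 = 0.48111
p₀ = P(outcome | unexposed) = 309/3871 = 0.079824
Under exogeneity and monotonicity, PN = (p₁ − p₀) / p₁.
PN = (0.48111 − 0.079824) / 0.48111 = 0.40129 / 0.48111 ≈ 0.8341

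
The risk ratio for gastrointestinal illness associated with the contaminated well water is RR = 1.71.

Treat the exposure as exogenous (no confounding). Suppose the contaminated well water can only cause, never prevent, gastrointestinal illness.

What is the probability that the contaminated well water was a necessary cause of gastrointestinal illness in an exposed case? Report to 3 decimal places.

PN ≈ 0.415

Under exogeneity and monotonicity, PN = (RR − 1) / RR = 1 − 1/RR.
PN = (1.71 − 1) / 1.71 = 0.71 / 1.71 ≈ 0.4152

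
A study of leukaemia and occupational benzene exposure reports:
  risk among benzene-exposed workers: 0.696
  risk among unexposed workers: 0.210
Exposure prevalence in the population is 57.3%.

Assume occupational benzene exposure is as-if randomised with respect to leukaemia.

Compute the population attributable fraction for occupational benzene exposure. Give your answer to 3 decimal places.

PAF ≈ 0.570

Let p₁ = 0.696, p₀ = 0.21.
Overall risk P(Y=1) = π·p₁ + (1−π)·p₀ = 0.573×0.696 + 0.427×0.21 = 0.48848.
Under exogeneity, PAF = [P(Y=1) − p₀] / P(Y=1).
PAF = (0.48848 − 0.21) / 0.48848 ≈ 0.5701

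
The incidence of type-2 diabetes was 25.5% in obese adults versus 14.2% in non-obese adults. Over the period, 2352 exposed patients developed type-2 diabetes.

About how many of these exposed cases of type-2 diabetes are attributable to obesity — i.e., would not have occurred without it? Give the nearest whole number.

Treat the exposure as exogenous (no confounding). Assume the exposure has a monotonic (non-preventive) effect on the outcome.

p₁ = 0.255, p₀ = 0.142.
PN = (p₁ − p₀)/p₁ = (0.255 − 0.142) / 0.255 ≈ 0.44314.
Attributable cases ≈ PN × (exposed cases) = 0.44314 × 2352 ≈ 1042.26.

about 1042 cases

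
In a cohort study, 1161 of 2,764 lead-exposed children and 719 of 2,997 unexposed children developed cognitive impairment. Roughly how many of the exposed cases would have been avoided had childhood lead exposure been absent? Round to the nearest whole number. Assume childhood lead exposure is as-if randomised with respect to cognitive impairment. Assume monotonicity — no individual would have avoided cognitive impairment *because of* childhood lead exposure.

p₁ = P(outcome | exposed) = 1161/2764 = 0.42004
p₀ = P(outcome | unexposed) = 719/2997 = 0.23991
PN = (p₁ − p₀)/p₁ = (0.42004 − 0.23991) / 0.42004 ≈ 0.42885.
Attributable cases ≈ PN × (exposed cases) = 0.42885 × 1161 ≈ 497.90.

about 498 cases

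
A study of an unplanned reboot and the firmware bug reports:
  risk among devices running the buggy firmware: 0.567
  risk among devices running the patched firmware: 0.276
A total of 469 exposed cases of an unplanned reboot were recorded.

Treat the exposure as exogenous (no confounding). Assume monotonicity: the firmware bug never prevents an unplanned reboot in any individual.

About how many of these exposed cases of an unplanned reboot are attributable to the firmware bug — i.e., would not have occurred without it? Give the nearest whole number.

about 241 cases

Let p₁ = 0.567, p₀ = 0.276.
PN = (p₁ − p₀)/p₁ = (0.567 − 0.276) / 0.567 ≈ 0.51323.
Attributable cases ≈ PN × (exposed cases) = 0.51323 × 469 ≈ 240.70.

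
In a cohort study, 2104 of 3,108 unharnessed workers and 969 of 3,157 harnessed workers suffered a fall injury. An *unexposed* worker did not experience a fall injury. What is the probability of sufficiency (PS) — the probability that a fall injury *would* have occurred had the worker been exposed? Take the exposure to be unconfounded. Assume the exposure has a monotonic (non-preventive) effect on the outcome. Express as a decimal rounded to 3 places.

PS ≈ 0.534

p₁ = P(outcome | exposed) = 2104/3108 = 0.67696
p₀ = P(outcome | unexposed) = 969/3157 = 0.30694
Under exogeneity and monotonicity, PS = (p₁ − p₀) / (1 − p₀).
PS = (0.67696 − 0.30694) / (1 − 0.30694) = 0.37003 / 0.69306 ≈ 0.5339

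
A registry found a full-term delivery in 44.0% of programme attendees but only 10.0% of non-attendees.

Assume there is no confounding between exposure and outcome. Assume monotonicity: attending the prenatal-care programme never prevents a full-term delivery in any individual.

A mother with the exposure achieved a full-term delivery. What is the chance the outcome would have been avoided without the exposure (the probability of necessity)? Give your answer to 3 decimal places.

p₁ = 0.44, p₀ = 0.1.
Under exogeneity and monotonicity, PN = (p₁ − p₀) / p₁.
PN = (0.44 − 0.1) / 0.44 = 0.34 / 0.44 ≈ 0.7727

PN ≈ 0.773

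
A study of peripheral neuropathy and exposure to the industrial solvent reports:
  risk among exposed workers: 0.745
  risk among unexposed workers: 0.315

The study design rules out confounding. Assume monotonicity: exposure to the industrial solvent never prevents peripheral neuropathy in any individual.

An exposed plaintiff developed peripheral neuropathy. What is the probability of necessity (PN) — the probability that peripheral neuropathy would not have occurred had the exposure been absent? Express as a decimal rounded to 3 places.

Let p₁ = 0.745, p₀ = 0.315.
Under exogeneity and monotonicity, PN = (p₁ − p₀) / p₁.
PN = (0.745 − 0.315) / 0.745 = 0.43 / 0.745 ≈ 0.5772

PN ≈ 0.577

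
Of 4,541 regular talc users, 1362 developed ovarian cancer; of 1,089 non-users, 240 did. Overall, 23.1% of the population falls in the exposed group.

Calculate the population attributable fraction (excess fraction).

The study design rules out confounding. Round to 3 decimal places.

p₁ = P(outcome | exposed) = 1362/4541 = 0.29993
p₀ = P(outcome | unexposed) = 240/1089 = 0.22039
Overall risk P(Y=1) = π·p₁ + (1−π)·p₀ = 0.231×0.29993 + 0.769×0.22039 = 0.23876.
Under exogeneity, PAF = [P(Y=1) − p₀] / P(Y=1).
PAF = (0.23876 − 0.22039) / 0.23876 ≈ 0.0770

PAF ≈ 0.077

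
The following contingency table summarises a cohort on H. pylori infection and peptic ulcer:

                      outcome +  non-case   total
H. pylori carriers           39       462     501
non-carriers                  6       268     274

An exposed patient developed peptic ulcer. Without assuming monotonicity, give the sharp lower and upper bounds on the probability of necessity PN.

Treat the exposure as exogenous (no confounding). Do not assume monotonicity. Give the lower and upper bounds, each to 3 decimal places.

0.719 ≤ PN ≤ 1.000

p₁ = P(outcome | exposed) = 39/501 = 0.077844
p₀ = P(outcome | unexposed) = 6/274 = 0.021898
Under exogeneity alone the bounds on PN are max{0,(p₁−p₀)/p₁} ≤ PN ≤ min{1,(1−p₀)/p₁}.
  lower = (p₁ − p₀)/p₁ = 0.055947 / 0.077844 ≈ 0.7187
  upper = min{1, (1 − p₀)/p₁} = 0.9781 / 0.077844 ≈ 12.5649 → capped at 1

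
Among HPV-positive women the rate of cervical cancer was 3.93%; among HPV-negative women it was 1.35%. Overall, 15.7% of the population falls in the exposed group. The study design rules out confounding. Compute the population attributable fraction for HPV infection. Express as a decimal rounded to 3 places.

p₁ = 0.0393, p₀ = 0.0135.
Overall risk P(Y=1) = π·p₁ + (1−π)·p₀ = 0.157×0.0393 + 0.843×0.0135 = 0.017551.
Under exogeneity, PAF = [P(Y=1) − p₀] / P(Y=1).
PAF = (0.017551 − 0.0135) / 0.017551 ≈ 0.2308

PAF ≈ 0.231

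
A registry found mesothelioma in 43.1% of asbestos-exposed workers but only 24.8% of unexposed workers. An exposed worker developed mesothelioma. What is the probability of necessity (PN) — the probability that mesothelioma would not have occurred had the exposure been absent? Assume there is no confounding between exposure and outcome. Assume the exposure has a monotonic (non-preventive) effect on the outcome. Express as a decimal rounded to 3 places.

p₁ = 0.431, p₀ = 0.248.
Under exogeneity and monotonicity, PN = (p₁ − p₀) / p₁.
PN = (0.431 − 0.248) / 0.431 = 0.183 / 0.431 ≈ 0.4246

PN ≈ 0.425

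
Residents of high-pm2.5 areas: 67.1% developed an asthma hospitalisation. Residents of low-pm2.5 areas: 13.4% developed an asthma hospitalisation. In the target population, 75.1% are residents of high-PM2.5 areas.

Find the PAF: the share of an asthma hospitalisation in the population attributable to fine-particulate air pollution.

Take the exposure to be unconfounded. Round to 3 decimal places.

p₁ = 0.671, p₀ = 0.134.
Overall risk P(Y=1) = π·p₁ + (1−π)·p₀ = 0.751×0.671 + 0.249×0.134 = 0.53729.
Under exogeneity, PAF = [P(Y=1) − p₀] / P(Y=1).
PAF = (0.53729 − 0.134) / 0.53729 ≈ 0.7506

PAF ≈ 0.751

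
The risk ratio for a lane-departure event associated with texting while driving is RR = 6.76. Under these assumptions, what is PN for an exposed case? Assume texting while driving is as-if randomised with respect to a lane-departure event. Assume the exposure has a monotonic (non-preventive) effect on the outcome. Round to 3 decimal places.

PN ≈ 0.852

Under exogeneity and monotonicity, PN = (RR − 1) / RR = 1 − 1/RR.
PN = (6.76 − 1) / 6.76 = 5.76 / 6.76 ≈ 0.8521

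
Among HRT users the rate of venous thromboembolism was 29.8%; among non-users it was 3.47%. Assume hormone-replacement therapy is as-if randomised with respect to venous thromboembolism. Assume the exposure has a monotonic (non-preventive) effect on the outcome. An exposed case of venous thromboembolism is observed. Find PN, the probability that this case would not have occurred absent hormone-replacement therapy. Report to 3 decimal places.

PN ≈ 0.884

p₁ = 0.298, p₀ = 0.0347.
Under exogeneity and monotonicity, PN = (p₁ − p₀) / p₁.
PN = (0.298 − 0.0347) / 0.298 = 0.2633 / 0.298 ≈ 0.8836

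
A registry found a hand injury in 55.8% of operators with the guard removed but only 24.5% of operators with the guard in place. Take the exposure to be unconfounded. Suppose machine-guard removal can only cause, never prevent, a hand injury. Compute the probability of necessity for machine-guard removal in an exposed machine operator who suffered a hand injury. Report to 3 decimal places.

p₁ = 0.558, p₀ = 0.245.
Under exogeneity and monotonicity, PN = (p₁ − p₀) / p₁.
PN = (0.558 − 0.245) / 0.558 = 0.313 / 0.558 ≈ 0.5609

PN ≈ 0.561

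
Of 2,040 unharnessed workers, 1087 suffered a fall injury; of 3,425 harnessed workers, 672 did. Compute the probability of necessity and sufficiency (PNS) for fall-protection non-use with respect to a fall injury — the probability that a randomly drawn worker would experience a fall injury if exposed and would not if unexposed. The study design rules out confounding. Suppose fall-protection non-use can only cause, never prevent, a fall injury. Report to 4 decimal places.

PNS ≈ 0.3366

p₁ = P(outcome | exposed) = 1087/2040 = 0.53284
p₀ = P(outcome | unexposed) = 672/3425 = 0.1962
Under exogeneity and monotonicity, PNS = p₁ − p₀.
PNS = 0.53284 − 0.1962 = 0.33664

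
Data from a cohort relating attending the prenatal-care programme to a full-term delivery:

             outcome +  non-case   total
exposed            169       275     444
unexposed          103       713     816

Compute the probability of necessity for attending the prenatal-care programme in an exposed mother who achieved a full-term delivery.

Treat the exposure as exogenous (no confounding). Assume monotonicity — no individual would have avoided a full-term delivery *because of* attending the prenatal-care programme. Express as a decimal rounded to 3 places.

p₁ = P(outcome | exposed) = 169/444 = 0.38063
p₀ = P(outcome | unexposed) = 103/816 = 0.12623
Under exogeneity and monotonicity, PN = (p₁ − p₀)/p₁.
PN = (0.38063 − 0.12623) / 0.38063 ≈ 0.6684

PN ≈ 0.668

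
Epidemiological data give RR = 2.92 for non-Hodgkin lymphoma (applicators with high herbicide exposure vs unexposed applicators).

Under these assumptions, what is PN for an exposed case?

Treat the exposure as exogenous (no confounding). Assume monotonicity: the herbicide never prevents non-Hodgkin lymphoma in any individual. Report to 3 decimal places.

Under exogeneity and monotonicity, PN = (RR − 1) / RR = 1 − 1/RR.
PN = (2.92 − 1) / 2.92 = 1.92 / 2.92 ≈ 0.6575

PN ≈ 0.658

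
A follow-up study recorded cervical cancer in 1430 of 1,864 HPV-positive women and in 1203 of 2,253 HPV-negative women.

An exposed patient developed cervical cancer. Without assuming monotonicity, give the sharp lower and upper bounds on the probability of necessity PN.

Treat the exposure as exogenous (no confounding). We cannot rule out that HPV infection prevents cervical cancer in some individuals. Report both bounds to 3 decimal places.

0.304 ≤ PN ≤ 0.607

p₁ = P(outcome | exposed) = 1430/1864 = 0.76717
p₀ = P(outcome | unexposed) = 1203/2253 = 0.53395
Under exogeneity alone the bounds on PN are max{0,(p₁−p₀)/p₁} ≤ PN ≤ min{1,(1−p₀)/p₁}.
  lower = (p₁ − p₀)/p₁ = 0.23321 / 0.76717 ≈ 0.3040
  upper = min{1, (1 − p₀)/p₁} = 0.46605 / 0.76717 ≈ 0.6075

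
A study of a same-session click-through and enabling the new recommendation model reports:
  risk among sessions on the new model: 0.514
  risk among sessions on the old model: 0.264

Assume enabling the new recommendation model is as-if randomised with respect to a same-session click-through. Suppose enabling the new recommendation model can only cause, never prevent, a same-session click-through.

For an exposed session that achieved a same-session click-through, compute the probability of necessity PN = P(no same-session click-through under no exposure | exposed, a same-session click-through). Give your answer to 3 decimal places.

PN ≈ 0.486

Let p₁ = 0.514, p₀ = 0.264.
Under exogeneity and monotonicity, PN = (p₁ − p₀) / p₁.
PN = (0.514 − 0.264) / 0.514 = 0.25 / 0.514 ≈ 0.4864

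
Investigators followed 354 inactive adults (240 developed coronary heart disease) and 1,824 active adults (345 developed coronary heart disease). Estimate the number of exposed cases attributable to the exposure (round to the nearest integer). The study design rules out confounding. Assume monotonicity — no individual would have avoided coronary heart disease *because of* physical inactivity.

p₁ = P(outcome | exposed) = 240/354 = 0.67797
p₀ = P(outcome | unexposed) = 345/1824 = 0.18914
PN = (p₁ − p₀)/p₁ = (0.67797 − 0.18914) / 0.67797 ≈ 0.72101.
Attributable cases ≈ PN × (exposed cases) = 0.72101 × 240 ≈ 173.04.

about 173 cases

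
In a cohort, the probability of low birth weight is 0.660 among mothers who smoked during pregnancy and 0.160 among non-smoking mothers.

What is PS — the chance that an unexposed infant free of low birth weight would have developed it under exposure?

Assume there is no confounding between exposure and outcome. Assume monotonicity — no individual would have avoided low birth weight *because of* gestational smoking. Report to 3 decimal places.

PS ≈ 0.595

Let p₁ = 0.66, p₀ = 0.16.
Under exogeneity and monotonicity, PS = (p₁ − p₀) / (1 − p₀).
PS = (0.66 − 0.16) / (1 − 0.16) = 0.5 / 0.84 ≈ 0.5952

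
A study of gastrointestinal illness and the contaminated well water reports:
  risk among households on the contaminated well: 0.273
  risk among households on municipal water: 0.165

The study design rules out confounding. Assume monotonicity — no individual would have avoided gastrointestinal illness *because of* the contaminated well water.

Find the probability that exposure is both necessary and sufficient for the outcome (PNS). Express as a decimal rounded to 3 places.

PNS ≈ 0.108

Let p₁ = 0.273, p₀ = 0.165.
Under exogeneity and monotonicity, PNS = p₁ − p₀.
PNS = 0.273 − 0.165 = 0.108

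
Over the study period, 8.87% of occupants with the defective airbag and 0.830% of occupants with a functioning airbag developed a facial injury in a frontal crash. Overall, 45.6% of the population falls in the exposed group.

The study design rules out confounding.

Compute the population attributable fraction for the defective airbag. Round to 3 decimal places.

PAF ≈ 0.815

p₁ = 0.0887, p₀ = 0.0083.
Overall risk P(Y=1) = π·p₁ + (1−π)·p₀ = 0.456×0.0887 + 0.544×0.0083 = 0.044962.
Under exogeneity, PAF = [P(Y=1) − p₀] / P(Y=1).
PAF = (0.044962 − 0.0083) / 0.044962 ≈ 0.8154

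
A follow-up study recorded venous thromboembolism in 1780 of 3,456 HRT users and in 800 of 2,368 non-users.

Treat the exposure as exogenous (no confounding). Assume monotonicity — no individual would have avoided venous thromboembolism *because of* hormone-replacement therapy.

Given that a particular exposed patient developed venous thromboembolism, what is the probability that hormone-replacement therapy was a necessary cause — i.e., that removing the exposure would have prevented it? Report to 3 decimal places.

p₁ = P(outcome | exposed) = 1780/3456 = 0.51505
p₀ = P(outcome | unexposed) = 800/2368 = 0.33784
Under exogeneity and monotonicity, PN = (p₁ − p₀) / p₁.
PN = (0.51505 − 0.33784) / 0.51505 = 0.17721 / 0.51505 ≈ 0.3441

PN ≈ 0.344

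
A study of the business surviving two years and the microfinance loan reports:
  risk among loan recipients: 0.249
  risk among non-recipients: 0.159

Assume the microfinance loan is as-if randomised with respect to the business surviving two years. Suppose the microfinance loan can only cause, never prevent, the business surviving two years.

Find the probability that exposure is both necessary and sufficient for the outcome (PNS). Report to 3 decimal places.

Let p₁ = 0.249, p₀ = 0.159.
Under exogeneity and monotonicity, PNS = p₁ − p₀.
PNS = 0.249 − 0.159 = 0.09

PNS ≈ 0.090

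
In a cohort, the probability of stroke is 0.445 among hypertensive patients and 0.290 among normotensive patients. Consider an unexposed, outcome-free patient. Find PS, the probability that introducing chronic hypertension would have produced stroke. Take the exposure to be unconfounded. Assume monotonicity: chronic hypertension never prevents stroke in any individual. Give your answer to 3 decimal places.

PS ≈ 0.218

Let p₁ = 0.445, p₀ = 0.29.
Under exogeneity and monotonicity, PS = (p₁ − p₀) / (1 − p₀).
PS = (0.445 − 0.29) / (1 − 0.29) = 0.155 / 0.71 ≈ 0.2183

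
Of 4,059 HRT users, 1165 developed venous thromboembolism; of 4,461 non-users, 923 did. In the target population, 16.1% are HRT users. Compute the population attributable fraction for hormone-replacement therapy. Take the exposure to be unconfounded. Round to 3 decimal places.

p₁ = P(outcome | exposed) = 1165/4059 = 0.28702
p₀ = P(outcome | unexposed) = 923/4461 = 0.2069
Overall risk P(Y=1) = π·p₁ + (1−π)·p₀ = 0.161×0.28702 + 0.839×0.2069 = 0.2198.
Under exogeneity, PAF = [P(Y=1) − p₀] / P(Y=1).
PAF = (0.2198 − 0.2069) / 0.2198 ≈ 0.0587

PAF ≈ 0.059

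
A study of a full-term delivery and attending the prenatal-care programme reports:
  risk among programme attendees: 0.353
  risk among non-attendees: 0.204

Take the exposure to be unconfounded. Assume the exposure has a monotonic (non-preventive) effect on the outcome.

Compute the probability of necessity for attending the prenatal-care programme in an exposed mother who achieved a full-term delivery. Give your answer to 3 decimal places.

PN ≈ 0.422

Let p₁ = 0.353, p₀ = 0.204.
Under exogeneity and monotonicity, PN = (p₁ − p₀) / p₁.
PN = (0.353 − 0.204) / 0.353 = 0.149 / 0.353 ≈ 0.4221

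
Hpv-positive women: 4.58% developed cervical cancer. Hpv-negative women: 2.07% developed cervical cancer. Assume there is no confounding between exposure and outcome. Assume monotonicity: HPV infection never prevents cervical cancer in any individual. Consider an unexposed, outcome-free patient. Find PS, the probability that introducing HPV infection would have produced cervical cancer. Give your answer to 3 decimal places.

PS ≈ 0.026

p₁ = 0.0458, p₀ = 0.0207.
Under exogeneity and monotonicity, PS = (p₁ − p₀) / (1 − p₀).
PS = (0.0458 − 0.0207) / (1 − 0.0207) = 0.0251 / 0.9793 ≈ 0.0256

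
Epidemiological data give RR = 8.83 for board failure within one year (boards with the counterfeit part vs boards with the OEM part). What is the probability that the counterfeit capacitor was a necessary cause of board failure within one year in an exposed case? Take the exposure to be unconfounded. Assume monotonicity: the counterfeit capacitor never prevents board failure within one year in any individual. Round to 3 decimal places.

Under exogeneity and monotonicity, PN = (RR − 1) / RR = 1 − 1/RR.
PN = (8.83 − 1) / 8.83 = 7.83 / 8.83 ≈ 0.8867

PN ≈ 0.887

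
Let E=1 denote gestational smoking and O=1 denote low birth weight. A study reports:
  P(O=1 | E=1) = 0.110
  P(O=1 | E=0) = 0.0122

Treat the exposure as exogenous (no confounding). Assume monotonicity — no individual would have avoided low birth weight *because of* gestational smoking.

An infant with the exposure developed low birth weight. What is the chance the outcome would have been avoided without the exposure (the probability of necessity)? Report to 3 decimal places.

Let p₁ = 0.11, p₀ = 0.0122.
Under exogeneity and monotonicity, PN = (p₁ − p₀) / p₁.
PN = (0.11 − 0.0122) / 0.11 = 0.0978 / 0.11 ≈ 0.8891

PN ≈ 0.889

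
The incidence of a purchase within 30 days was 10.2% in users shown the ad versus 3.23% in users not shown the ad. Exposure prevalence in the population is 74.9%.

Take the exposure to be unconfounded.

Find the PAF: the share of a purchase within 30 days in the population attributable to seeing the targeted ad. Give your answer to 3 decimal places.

p₁ = 0.102, p₀ = 0.0323.
Overall risk P(Y=1) = π·p₁ + (1−π)·p₀ = 0.749×0.102 + 0.251×0.0323 = 0.084505.
Under exogeneity, PAF = [P(Y=1) − p₀] / P(Y=1).
PAF = (0.084505 − 0.0323) / 0.084505 ≈ 0.6178

PAF ≈ 0.618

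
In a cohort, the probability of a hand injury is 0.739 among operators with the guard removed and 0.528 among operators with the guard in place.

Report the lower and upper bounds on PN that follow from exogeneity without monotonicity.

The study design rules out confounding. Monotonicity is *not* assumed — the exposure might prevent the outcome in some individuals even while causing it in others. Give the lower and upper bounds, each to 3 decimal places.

Let p₁ = 0.739, p₀ = 0.528.
Under exogeneity alone the bounds on PN are max{0,(p₁−p₀)/p₁} ≤ PN ≤ min{1,(1−p₀)/p₁}.
  lower = (p₁ − p₀)/p₁ = 0.211 / 0.739 ≈ 0.2855
  upper = min{1, (1 − p₀)/p₁} = 0.472 / 0.739 ≈ 0.6387

0.286 ≤ PN ≤ 0.639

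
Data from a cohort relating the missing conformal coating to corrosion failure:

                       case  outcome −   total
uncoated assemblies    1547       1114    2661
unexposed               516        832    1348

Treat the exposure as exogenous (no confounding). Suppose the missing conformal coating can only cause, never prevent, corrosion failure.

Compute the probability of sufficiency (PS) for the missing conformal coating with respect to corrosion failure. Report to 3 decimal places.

p₁ = P(outcome | exposed) = 1547/2661 = 0.58136
p₀ = P(outcome | unexposed) = 516/1348 = 0.38279
Under exogeneity and monotonicity, PS = (p₁ − p₀)/(1 − p₀).
PS = (0.58136 − 0.38279) / 0.61721 ≈ 0.3217

PS ≈ 0.322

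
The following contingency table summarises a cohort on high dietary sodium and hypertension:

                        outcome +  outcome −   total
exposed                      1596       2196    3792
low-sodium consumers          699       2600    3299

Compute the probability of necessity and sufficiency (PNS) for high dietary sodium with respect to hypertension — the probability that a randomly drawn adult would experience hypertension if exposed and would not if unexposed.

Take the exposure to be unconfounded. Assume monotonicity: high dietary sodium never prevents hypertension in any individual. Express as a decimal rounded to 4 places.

PNS ≈ 0.2090

p₁ = P(outcome | exposed) = 1596/3792 = 0.42089
p₀ = P(outcome | unexposed) = 699/3299 = 0.21188
Under exogeneity and monotonicity, PNS = p₁ − p₀.
PNS = 0.42089 − 0.21188 = 0.209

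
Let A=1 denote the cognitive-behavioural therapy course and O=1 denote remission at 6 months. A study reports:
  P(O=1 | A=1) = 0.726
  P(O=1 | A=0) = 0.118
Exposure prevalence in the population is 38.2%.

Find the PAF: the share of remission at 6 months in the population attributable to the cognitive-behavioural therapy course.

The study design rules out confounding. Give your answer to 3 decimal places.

PAF ≈ 0.663

Let p₁ = 0.726, p₀ = 0.118.
Overall risk P(Y=1) = π·p₁ + (1−π)·p₀ = 0.382×0.726 + 0.618×0.118 = 0.35026.
Under exogeneity, PAF = [P(Y=1) − p₀] / P(Y=1).
PAF = (0.35026 − 0.118) / 0.35026 ≈ 0.6631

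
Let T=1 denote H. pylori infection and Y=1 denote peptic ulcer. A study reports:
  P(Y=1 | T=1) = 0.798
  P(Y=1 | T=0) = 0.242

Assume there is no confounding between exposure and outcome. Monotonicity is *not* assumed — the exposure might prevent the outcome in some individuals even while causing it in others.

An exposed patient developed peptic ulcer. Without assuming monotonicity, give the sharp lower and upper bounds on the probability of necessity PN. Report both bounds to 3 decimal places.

Let p₁ = 0.798, p₀ = 0.242.
Under exogeneity alone the bounds on PN are max{0,(p₁−p₀)/p₁} ≤ PN ≤ min{1,(1−p₀)/p₁}.
  lower = (p₁ − p₀)/p₁ = 0.556 / 0.798 ≈ 0.6967
  upper = min{1, (1 − p₀)/p₁} = 0.758 / 0.798 ≈ 0.9499

0.697 ≤ PN ≤ 0.950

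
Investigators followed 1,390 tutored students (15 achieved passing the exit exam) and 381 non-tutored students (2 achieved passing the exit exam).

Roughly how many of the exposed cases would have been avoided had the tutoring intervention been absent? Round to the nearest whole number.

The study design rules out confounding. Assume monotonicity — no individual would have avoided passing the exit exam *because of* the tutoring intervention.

p₁ = P(outcome | exposed) = 15/1390 = 0.010791
p₀ = P(outcome | unexposed) = 2/381 = 0.0052493
PN = (p₁ − p₀)/p₁ = (0.010791 − 0.0052493) / 0.010791 ≈ 0.51356.
Attributable cases ≈ PN × (exposed cases) = 0.51356 × 15 ≈ 7.70.

about 8 cases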